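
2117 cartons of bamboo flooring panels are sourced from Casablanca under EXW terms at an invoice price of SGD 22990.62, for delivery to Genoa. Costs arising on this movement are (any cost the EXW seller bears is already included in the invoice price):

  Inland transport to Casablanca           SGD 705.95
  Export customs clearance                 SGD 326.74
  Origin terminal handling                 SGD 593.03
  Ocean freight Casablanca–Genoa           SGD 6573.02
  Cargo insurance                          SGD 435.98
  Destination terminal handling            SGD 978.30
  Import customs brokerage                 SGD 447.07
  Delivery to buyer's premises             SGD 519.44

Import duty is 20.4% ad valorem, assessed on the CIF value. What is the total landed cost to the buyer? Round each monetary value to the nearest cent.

EXW: the seller makes goods available at their premises; the buyer bears all onward costs.
CIF value = EXW price + inland to port + export clearance + origin terminal + freight + insurance = 22990.62 + 705.95 + 326.74 + 593.03 + 6573.02 + 435.98 = 31625.34
Import duty = 31625.34 × 20.4% = 6451.57
Buyer bears: inland to port 705.95 + export clearance 326.74 + origin terminal 593.03 + freight 6573.02 + insurance 435.98 + destination terminal 978.30 + brokerage 447.07 + delivery 519.44 + duty 6451.57 = 17031.10
Landed cost = invoice 22990.62 + 17031.10 = 40021.72

Total landed cost: SGD 40021.72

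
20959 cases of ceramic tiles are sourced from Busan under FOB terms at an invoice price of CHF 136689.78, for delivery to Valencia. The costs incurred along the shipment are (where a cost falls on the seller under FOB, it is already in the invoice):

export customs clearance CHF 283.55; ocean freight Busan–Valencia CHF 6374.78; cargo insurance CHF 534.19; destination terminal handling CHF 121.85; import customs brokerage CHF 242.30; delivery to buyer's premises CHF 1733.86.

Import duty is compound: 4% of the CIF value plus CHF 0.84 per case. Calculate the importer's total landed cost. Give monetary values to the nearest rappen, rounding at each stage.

FOB: the seller bears costs until goods are on board at the origin port; the buyer bears freight, insurance and all costs thereafter.
Already in the invoice (seller's account under FOB): export clearance — exclude.
CIF value = FOB price + freight + insurance = 136689.78 + 6374.78 + 534.19 = 143598.75
Ad valorem component: 143598.75 × 4% = 5743.95
Specific component: 20959 × 0.84 = 17605.56
Import duty = 5743.95 + 17605.56 = 23349.51
Buyer bears: freight 6374.78 + insurance 534.19 + destination terminal 121.85 + brokerage 242.30 + delivery 1733.86 + duty 23349.51 = 32356.49
Landed cost = invoice 136689.78 + 32356.49 = 169046.27

Total landed cost: CHF 169046.27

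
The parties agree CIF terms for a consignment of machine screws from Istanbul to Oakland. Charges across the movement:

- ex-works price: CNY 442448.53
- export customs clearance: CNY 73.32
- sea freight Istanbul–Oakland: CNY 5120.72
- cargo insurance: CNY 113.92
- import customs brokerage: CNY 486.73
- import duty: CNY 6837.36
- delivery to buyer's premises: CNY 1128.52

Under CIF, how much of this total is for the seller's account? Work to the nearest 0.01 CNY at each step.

CIF: the seller pays costs through ocean freight and marine insurance to the destination port.
Seller's account: goods 442448.53 + export clearance 73.32 + freight 5120.72 + insurance 113.92 = 447756.49
Buyer's account: brokerage 486.73 + duty 6837.36 + delivery 1128.52 = 8452.61

Seller's account: CNY 447756.49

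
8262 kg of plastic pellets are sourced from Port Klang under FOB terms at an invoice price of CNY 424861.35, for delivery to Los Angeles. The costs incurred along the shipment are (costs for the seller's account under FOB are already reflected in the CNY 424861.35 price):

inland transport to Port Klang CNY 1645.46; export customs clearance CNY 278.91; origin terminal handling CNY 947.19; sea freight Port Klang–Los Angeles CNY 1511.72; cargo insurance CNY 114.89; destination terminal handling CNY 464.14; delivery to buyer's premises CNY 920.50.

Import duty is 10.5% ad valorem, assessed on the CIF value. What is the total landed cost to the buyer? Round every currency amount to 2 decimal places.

Total landed cost: CNY 472653.84

FOB: the seller bears costs until goods are on board at the origin port; the buyer bears freight, insurance and all costs thereafter.
Already in the invoice (seller's account under FOB): inland to port, export clearance, origin terminal — exclude.
CIF value = FOB price + freight + insurance = 424861.35 + 1511.72 + 114.89 = 426487.96
Import duty = 426487.96 × 10.5% = 44781.24
Buyer bears: freight 1511.72 + insurance 114.89 + destination terminal 464.14 + delivery 920.50 + duty 44781.24 = 47792.49
Landed cost = invoice 424861.35 + 47792.49 = 472653.84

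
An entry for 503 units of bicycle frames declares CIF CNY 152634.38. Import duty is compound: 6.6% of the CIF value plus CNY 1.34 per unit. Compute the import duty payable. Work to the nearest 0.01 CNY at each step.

Import duty: CNY 10747.89

Ad valorem component: 152634.38 × 6.6% = 10073.87
Specific component: 503 × 1.34 = 674.02
Import duty = 10073.87 + 674.02 = 10747.89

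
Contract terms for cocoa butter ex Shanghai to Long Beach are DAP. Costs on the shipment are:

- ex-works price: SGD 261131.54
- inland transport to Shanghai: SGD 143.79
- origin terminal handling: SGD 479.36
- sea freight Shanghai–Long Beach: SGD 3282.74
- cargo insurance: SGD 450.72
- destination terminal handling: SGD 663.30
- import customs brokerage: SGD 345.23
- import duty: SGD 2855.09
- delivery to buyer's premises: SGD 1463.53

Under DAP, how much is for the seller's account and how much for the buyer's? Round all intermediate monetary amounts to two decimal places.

Seller: SGD 267614.98; buyer: SGD 3200.32

DAP: the seller bears all costs to the named destination except import duty and clearance.
Seller's account: goods 261131.54 + inland to port 143.79 + origin terminal 479.36 + freight 3282.74 + insurance 450.72 + destination terminal 663.30 + delivery 1463.53 = 267614.98
Buyer's account: brokerage 345.23 + duty 2855.09 = 3200.32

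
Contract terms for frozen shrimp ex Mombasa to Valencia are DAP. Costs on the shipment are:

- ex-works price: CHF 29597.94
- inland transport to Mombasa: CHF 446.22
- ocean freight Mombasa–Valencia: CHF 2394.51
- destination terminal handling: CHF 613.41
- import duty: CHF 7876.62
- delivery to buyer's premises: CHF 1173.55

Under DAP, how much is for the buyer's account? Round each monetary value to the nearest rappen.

Buyer's account: CHF 7876.62

DAP: the seller bears all costs to the named destination except import duty and clearance.
Seller's account: goods 29597.94 + inland to port 446.22 + freight 2394.51 + destination terminal 613.41 + delivery 1173.55 = 34225.63
Buyer's account: duty 7876.62 = 7876.62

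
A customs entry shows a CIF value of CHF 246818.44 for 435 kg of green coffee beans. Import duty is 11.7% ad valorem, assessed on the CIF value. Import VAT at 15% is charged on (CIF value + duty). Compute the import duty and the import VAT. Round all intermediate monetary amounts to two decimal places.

Import duty: CHF 28877.76; import VAT: CHF 41354.43

Import duty = 246818.44 × 11.7% = 28877.76
VAT base = CIF + duty = 246818.44 + 28877.76 = 275696.20
Import VAT = 275696.20 × 15% = 41354.43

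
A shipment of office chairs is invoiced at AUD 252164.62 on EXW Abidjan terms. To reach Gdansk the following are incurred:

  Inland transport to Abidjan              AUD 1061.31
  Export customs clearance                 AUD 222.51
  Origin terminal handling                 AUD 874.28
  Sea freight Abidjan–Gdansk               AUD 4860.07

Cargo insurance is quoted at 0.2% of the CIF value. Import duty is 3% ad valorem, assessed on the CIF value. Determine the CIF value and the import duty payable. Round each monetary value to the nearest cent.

Let C be the CIF value. C = EXW price + pre-shipment costs + freight + 0.2% × C
C − 0.2% × C = 252164.62 + 1061.31 + 222.51 + 874.28 + 4860.07
0.998 × C = 259182.79
C = 259182.79 / 0.998 = 259702.19
Insurance premium = 0.2% × 259702.19 = 519.40
Import duty = 259702.19 × 3% = 7791.07

CIF value: AUD 259702.19; import duty: AUD 7791.07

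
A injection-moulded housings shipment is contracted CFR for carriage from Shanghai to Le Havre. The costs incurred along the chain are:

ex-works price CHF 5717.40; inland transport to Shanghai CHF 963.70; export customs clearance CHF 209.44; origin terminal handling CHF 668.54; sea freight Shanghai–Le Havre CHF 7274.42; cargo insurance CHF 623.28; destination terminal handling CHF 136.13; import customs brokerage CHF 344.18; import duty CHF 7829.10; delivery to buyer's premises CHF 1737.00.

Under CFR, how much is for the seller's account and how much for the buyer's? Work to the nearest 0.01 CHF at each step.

CFR: the seller pays costs through ocean freight to the destination port, but not insurance.
Seller's account: goods 5717.40 + inland to port 963.70 + export clearance 209.44 + origin terminal 668.54 + freight 7274.42 = 14833.50
Buyer's account: insurance 623.28 + destination terminal 136.13 + brokerage 344.18 + duty 7829.10 + delivery 1737.00 = 10669.69

Seller: CHF 14833.50; buyer: CHF 10669.69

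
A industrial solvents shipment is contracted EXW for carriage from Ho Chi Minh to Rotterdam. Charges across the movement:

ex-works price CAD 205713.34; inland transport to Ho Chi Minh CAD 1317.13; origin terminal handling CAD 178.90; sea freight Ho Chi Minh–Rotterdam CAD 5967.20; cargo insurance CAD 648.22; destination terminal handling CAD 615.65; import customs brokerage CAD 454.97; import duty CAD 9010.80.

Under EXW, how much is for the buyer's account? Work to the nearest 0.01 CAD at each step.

Buyer's account: CAD 18192.87

EXW: the seller makes goods available at their premises; the buyer bears all onward costs.
Seller's account: goods 205713.34 = 205713.34
Buyer's account: inland to port 1317.13 + origin terminal 178.90 + freight 5967.20 + insurance 648.22 + destination terminal 615.65 + brokerage 454.97 + duty 9010.80 = 18192.87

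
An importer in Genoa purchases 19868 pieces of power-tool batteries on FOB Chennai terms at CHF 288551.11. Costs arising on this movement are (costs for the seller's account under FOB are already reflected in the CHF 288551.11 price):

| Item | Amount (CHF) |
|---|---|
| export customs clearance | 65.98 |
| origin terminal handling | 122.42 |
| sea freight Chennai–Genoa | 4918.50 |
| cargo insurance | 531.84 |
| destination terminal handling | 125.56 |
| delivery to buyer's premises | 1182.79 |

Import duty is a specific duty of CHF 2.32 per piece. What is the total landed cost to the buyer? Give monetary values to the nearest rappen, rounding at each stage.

Total landed cost: CHF 341403.56

FOB: the seller bears costs until goods are on board at the origin port; the buyer bears freight, insurance and all costs thereafter.
Already in the invoice (seller's account under FOB): export clearance, origin terminal — exclude.
CIF value = FOB price + freight + insurance = 288551.11 + 4918.50 + 531.84 = 294001.45
Import duty = 19868 × 2.32 = 46093.76
Buyer bears: freight 4918.50 + insurance 531.84 + destination terminal 125.56 + delivery 1182.79 + duty 46093.76 = 52852.45
Landed cost = invoice 288551.11 + 52852.45 = 341403.56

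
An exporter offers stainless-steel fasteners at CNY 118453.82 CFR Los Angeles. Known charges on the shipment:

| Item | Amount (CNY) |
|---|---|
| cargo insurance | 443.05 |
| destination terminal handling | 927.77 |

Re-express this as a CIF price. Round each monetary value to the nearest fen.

Not relevant to the conversion: destination terminal — on the buyer under both terms; not part of either seller's price.
From CFR to CIF, the seller additionally bears: insurance.
CIF price = 118453.82 + 443.05 = 118896.87

CIF price: CNY 118896.87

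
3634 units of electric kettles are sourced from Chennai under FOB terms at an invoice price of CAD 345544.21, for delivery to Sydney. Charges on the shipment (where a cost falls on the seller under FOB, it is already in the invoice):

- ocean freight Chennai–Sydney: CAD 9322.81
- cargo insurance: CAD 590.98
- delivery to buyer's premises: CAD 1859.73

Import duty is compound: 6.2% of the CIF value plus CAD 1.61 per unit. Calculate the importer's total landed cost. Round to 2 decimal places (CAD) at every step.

Total landed cost: CAD 385206.87

FOB: the seller bears costs until goods are on board at the origin port; the buyer bears freight, insurance and all costs thereafter.
CIF value = FOB price + freight + insurance = 345544.21 + 9322.81 + 590.98 = 355458.00
Ad valorem component: 355458.00 × 6.2% = 22038.40
Specific component: 3634 × 1.61 = 5850.74
Import duty = 22038.40 + 5850.74 = 27889.14
Buyer bears: freight 9322.81 + insurance 590.98 + delivery 1859.73 + duty 27889.14 = 39662.66
Landed cost = invoice 345544.21 + 39662.66 = 385206.87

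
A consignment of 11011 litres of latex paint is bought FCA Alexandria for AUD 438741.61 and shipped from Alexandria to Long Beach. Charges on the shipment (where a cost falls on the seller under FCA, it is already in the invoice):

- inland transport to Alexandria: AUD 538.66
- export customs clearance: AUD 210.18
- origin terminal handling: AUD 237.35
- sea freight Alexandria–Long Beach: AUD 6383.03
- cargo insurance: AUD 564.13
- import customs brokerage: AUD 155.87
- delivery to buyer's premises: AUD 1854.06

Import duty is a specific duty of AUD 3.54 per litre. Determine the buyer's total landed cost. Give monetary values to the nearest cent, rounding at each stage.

Total landed cost: AUD 486914.99

FCA: the seller delivers export-cleared goods to the carrier; the buyer bears costs from that point.
Already in the invoice (seller's account under FCA): inland to port, export clearance — exclude.
CIF value = FCA price + origin terminal + freight + insurance = 438741.61 + 237.35 + 6383.03 + 564.13 = 445926.12
Import duty = 11011 × 3.54 = 38978.94
Buyer bears: origin terminal 237.35 + freight 6383.03 + insurance 564.13 + brokerage 155.87 + delivery 1854.06 + duty 38978.94 = 48173.38
Landed cost = invoice 438741.61 + 48173.38 = 486914.99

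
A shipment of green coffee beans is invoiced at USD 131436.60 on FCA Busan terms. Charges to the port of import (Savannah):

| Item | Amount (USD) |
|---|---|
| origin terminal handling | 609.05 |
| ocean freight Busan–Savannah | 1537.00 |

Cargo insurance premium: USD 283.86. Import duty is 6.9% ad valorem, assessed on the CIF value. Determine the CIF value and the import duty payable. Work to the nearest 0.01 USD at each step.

CIF = FCA price + pre-shipment costs + freight + insurance
CIF = 131436.60 + 609.05 + 1537.00 + 283.86 = 133866.51
Import duty = 133866.51 × 6.9% = 9236.79

CIF value: USD 133866.51; import duty: USD 9236.79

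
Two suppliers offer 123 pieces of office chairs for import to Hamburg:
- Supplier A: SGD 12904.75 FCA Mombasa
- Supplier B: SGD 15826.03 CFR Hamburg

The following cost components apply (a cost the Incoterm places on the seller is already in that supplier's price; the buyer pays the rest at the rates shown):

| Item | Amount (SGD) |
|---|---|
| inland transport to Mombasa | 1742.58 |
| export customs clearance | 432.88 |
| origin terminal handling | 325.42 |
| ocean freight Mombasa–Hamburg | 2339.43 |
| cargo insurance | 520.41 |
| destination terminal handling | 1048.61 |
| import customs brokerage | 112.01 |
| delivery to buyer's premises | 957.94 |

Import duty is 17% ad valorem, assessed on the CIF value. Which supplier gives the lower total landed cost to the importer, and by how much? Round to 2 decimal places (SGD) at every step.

Supplier A (FCA):
CIF value = FCA price + origin terminal + freight + insurance = 12904.75 + 325.42 + 2339.43 + 520.41 = 16090.01
Import duty = 16090.01 × 17% = 2735.30
Buyer bears (A): 325.42 + 2339.43 + 520.41 + 1048.61 + 112.01 + 957.94 = 5303.82
Landed cost (A) = invoice 12904.75 + 5303.82 + duty 2735.30 = 20943.87
Supplier B (CFR):
CIF value = CFR price + insurance = 15826.03 + 520.41 = 16346.44
Import duty = 16346.44 × 17% = 2778.89
Buyer bears (B): 520.41 + 1048.61 + 112.01 + 957.94 = 2638.97
Landed cost (B) = invoice 15826.03 + 2638.97 + duty 2778.89 = 21243.89
Difference = |20943.87 − 21243.89| = 300.02

Supplier A is cheaper by SGD 300.02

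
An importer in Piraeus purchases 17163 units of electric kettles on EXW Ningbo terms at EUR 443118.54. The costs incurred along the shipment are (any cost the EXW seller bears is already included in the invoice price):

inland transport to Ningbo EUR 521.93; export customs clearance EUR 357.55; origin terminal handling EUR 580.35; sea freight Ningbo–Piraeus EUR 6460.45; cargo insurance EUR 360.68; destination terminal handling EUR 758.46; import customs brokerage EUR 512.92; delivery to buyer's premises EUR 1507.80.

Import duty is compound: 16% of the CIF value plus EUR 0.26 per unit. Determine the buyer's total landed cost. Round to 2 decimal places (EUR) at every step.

EXW: the seller makes goods available at their premises; the buyer bears all onward costs.
CIF value = EXW price + inland to port + export clearance + origin terminal + freight + insurance = 443118.54 + 521.93 + 357.55 + 580.35 + 6460.45 + 360.68 = 451399.50
Ad valorem component: 451399.50 × 16% = 72223.92
Specific component: 17163 × 0.26 = 4462.38
Import duty = 72223.92 + 4462.38 = 76686.30
Buyer bears: inland to port 521.93 + export clearance 357.55 + origin terminal 580.35 + freight 6460.45 + insurance 360.68 + destination terminal 758.46 + brokerage 512.92 + delivery 1507.80 + duty 76686.30 = 87746.44
Landed cost = invoice 443118.54 + 87746.44 = 530864.98

Total landed cost: EUR 530864.98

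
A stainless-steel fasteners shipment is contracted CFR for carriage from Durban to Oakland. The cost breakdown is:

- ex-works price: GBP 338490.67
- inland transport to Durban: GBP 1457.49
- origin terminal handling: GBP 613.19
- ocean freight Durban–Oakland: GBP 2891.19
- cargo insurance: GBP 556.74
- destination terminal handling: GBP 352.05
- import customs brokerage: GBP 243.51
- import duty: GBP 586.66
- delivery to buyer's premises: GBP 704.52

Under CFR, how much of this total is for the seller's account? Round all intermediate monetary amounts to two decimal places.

CFR: the seller pays costs through ocean freight to the destination port, but not insurance.
Seller's account: goods 338490.67 + inland to port 1457.49 + origin terminal 613.19 + freight 2891.19 = 343452.54
Buyer's account: insurance 556.74 + destination terminal 352.05 + brokerage 243.51 + duty 586.66 + delivery 704.52 = 2443.48

Seller's account: GBP 343452.54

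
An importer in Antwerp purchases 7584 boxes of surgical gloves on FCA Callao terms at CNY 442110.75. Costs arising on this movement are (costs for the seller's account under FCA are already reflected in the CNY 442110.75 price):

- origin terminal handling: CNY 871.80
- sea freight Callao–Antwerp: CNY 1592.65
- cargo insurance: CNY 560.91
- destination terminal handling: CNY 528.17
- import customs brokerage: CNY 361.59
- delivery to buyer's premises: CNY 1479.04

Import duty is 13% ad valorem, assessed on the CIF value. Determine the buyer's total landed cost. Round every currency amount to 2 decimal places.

Total landed cost: CNY 505372.60

FCA: the seller delivers export-cleared goods to the carrier; the buyer bears costs from that point.
CIF value = FCA price + origin terminal + freight + insurance = 442110.75 + 871.80 + 1592.65 + 560.91 = 445136.11
Import duty = 445136.11 × 13% = 57867.69
Buyer bears: origin terminal 871.80 + freight 1592.65 + insurance 560.91 + destination terminal 528.17 + brokerage 361.59 + delivery 1479.04 + duty 57867.69 = 63261.85
Landed cost = invoice 442110.75 + 63261.85 = 505372.60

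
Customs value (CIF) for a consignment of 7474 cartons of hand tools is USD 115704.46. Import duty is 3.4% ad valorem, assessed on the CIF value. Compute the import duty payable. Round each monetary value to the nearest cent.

Import duty = 115704.46 × 3.4% = 3933.95

Import duty: USD 3933.95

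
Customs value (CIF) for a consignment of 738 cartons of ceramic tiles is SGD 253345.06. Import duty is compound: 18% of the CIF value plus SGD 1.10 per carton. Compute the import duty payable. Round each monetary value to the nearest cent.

Ad valorem component: 253345.06 × 18% = 45602.11
Specific component: 738 × 1.10 = 811.80
Import duty = 45602.11 + 811.80 = 46413.91

Import duty: SGD 46413.91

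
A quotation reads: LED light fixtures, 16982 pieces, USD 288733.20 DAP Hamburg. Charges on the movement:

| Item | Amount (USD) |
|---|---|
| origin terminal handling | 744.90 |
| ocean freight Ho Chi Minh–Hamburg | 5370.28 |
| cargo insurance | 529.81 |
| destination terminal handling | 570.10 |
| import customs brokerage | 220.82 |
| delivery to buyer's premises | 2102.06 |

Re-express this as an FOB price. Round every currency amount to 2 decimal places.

FOB price: USD 280160.95

Not relevant to the conversion: origin terminal — on the seller under both DAP and FOB; already in the DAP price and stays in the FOB price. brokerage — on the buyer under both terms; not part of either seller's price.
From DAP to FOB, the seller no longer bears: freight, insurance, destination terminal, delivery.
FOB price = 288733.20 − 5370.28 − 529.81 − 570.10 − 2102.06 = 280160.95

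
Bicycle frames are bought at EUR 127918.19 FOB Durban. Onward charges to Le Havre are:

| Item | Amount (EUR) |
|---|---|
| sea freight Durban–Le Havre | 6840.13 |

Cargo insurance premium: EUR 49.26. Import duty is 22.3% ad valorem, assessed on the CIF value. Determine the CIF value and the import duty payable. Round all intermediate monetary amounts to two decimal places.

CIF value: EUR 134807.58; import duty: EUR 30062.09

CIF = FOB price + freight + insurance
CIF = 127918.19 + 6840.13 + 49.26 = 134807.58
Import duty = 134807.58 × 22.3% = 30062.09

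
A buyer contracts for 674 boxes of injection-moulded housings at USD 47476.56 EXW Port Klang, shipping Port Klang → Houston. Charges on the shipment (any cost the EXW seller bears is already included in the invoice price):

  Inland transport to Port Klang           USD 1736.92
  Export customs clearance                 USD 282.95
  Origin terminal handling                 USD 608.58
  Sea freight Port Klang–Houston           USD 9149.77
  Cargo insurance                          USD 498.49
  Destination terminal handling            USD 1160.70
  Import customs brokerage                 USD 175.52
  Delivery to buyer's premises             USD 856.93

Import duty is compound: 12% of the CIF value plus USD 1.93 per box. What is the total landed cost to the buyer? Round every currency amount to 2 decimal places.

Total landed cost: USD 70417.63

EXW: the seller makes goods available at their premises; the buyer bears all onward costs.
CIF value = EXW price + inland to port + export clearance + origin terminal + freight + insurance = 47476.56 + 1736.92 + 282.95 + 608.58 + 9149.77 + 498.49 = 59753.27
Ad valorem component: 59753.27 × 12% = 7170.39
Specific component: 674 × 1.93 = 1300.82
Import duty = 7170.39 + 1300.82 = 8471.21
Buyer bears: inland to port 1736.92 + export clearance 282.95 + origin terminal 608.58 + freight 9149.77 + insurance 498.49 + destination terminal 1160.70 + brokerage 175.52 + delivery 856.93 + duty 8471.21 = 22941.07
Landed cost = invoice 47476.56 + 22941.07 = 70417.63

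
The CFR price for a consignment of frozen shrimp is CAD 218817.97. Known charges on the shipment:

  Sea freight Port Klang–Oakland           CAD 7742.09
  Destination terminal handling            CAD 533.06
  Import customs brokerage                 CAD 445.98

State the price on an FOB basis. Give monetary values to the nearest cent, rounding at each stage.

FOB price: CAD 211075.88

Not relevant to the conversion: destination terminal, brokerage — on the buyer under both terms; not part of either seller's price.
From CFR to FOB, the seller no longer bears: freight.
FOB price = 218817.97 − 7742.09 = 211075.88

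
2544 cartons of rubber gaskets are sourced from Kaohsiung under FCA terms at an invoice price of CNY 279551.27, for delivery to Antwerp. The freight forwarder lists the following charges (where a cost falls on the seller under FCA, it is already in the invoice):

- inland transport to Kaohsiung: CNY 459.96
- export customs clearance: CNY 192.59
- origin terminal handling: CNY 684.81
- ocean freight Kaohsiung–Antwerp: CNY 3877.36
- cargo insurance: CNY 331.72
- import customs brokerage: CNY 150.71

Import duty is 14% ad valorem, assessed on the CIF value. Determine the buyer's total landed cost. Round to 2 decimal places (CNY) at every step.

Total landed cost: CNY 324418.19

FCA: the seller delivers export-cleared goods to the carrier; the buyer bears costs from that point.
Already in the invoice (seller's account under FCA): inland to port, export clearance — exclude.
CIF value = FCA price + origin terminal + freight + insurance = 279551.27 + 684.81 + 3877.36 + 331.72 = 284445.16
Import duty = 284445.16 × 14% = 39822.32
Buyer bears: origin terminal 684.81 + freight 3877.36 + insurance 331.72 + brokerage 150.71 + duty 39822.32 = 44866.92
Landed cost = invoice 279551.27 + 44866.92 = 324418.19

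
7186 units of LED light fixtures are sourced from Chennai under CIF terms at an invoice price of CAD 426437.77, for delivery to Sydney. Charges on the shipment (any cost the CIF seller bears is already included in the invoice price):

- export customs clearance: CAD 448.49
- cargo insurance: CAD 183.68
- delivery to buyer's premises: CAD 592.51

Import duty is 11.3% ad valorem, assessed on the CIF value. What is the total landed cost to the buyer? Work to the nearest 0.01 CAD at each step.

Total landed cost: CAD 475217.75

CIF: the seller pays costs through ocean freight and marine insurance to the destination port.
Already in the invoice (seller's account under CIF): export clearance, insurance — exclude.
The CIF price already equals the CIF value: 426437.77
Import duty = 426437.77 × 11.3% = 48187.47
Buyer bears: delivery 592.51 + duty 48187.47 = 48779.98
Landed cost = invoice 426437.77 + 48779.98 = 475217.75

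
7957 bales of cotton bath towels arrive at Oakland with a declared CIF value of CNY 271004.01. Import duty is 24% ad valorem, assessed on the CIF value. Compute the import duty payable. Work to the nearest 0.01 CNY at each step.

Import duty = 271004.01 × 24% = 65040.96

Import duty: CNY 65040.96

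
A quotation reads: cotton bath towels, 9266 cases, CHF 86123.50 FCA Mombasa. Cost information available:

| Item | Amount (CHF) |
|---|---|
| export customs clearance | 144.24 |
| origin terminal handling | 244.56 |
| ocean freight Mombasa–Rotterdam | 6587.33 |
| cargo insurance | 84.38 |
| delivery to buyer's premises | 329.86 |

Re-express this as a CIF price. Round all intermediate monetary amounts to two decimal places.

Not relevant to the conversion: export clearance — on the seller under both FCA and CIF; already in the FCA price and stays in the CIF price. delivery — on the buyer under both terms; not part of either seller's price.
From FCA to CIF, the seller additionally bears: origin terminal, freight, insurance.
CIF price = 86123.50 + 244.56 + 6587.33 + 84.38 = 93039.77

CIF price: CHF 93039.77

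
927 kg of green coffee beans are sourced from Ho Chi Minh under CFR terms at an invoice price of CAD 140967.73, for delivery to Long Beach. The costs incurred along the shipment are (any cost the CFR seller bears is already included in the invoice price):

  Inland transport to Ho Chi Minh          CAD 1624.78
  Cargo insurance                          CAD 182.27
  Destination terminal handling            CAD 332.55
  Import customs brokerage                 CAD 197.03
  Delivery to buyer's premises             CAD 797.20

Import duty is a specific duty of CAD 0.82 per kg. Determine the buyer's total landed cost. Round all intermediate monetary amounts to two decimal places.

CFR: the seller pays costs through ocean freight to the destination port, but not insurance.
Already in the invoice (seller's account under CFR): inland to port — exclude.
CIF value = CFR price + insurance = 140967.73 + 182.27 = 141150.00
Import duty = 927 × 0.82 = 760.14
Buyer bears: insurance 182.27 + destination terminal 332.55 + brokerage 197.03 + delivery 797.20 + duty 760.14 = 2269.19
Landed cost = invoice 140967.73 + 2269.19 = 143236.92

Total landed cost: CAD 143236.92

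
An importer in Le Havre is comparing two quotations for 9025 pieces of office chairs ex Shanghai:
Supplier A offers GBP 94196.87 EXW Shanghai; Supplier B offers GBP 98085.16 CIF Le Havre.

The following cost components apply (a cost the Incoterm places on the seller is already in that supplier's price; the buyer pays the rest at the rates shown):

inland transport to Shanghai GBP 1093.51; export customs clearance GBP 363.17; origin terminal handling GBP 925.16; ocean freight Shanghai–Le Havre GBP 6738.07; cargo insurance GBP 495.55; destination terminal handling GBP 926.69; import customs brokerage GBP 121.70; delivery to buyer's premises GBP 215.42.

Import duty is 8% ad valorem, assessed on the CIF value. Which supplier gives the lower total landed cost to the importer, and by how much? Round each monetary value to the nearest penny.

Supplier A (EXW):
CIF value = EXW price + inland to port + export clearance + origin terminal + freight + insurance = 94196.87 + 1093.51 + 363.17 + 925.16 + 6738.07 + 495.55 = 103812.33
Import duty = 103812.33 × 8% = 8304.99
Buyer bears (A): 1093.51 + 363.17 + 925.16 + 6738.07 + 495.55 + 926.69 + 121.70 + 215.42 = 10879.27
Landed cost (A) = invoice 94196.87 + 10879.27 + duty 8304.99 = 113381.13
Supplier B (CIF):
The CIF price already equals the CIF value: 98085.16
Import duty = 98085.16 × 8% = 7846.81
Buyer bears (B): 926.69 + 121.70 + 215.42 = 1263.81
Landed cost (B) = invoice 98085.16 + 1263.81 + duty 7846.81 = 107195.78
Difference = |113381.13 − 107195.78| = 6185.35

Supplier B is cheaper by GBP 6185.35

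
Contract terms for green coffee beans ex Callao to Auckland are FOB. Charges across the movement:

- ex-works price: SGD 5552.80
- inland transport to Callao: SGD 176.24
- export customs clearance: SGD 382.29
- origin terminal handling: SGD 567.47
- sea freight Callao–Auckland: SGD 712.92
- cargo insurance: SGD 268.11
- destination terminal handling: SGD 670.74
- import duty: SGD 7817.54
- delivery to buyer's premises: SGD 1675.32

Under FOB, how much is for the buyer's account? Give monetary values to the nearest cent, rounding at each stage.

Buyer's account: SGD 11144.63

FOB: the seller bears costs until goods are on board at the origin port; the buyer bears freight, insurance and all costs thereafter.
Seller's account: goods 5552.80 + inland to port 176.24 + export clearance 382.29 + origin terminal 567.47 = 6678.80
Buyer's account: freight 712.92 + insurance 268.11 + destination terminal 670.74 + duty 7817.54 + delivery 1675.32 = 11144.63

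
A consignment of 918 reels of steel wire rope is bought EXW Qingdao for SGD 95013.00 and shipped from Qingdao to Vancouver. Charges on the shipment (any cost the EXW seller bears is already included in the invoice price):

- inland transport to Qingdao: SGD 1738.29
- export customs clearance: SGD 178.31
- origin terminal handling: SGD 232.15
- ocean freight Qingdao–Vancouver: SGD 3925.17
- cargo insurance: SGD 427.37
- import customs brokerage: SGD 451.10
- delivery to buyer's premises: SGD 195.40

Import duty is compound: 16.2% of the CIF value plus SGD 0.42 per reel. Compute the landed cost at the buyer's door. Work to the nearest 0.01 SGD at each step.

Total landed cost: SGD 118991.66

EXW: the seller makes goods available at their premises; the buyer bears all onward costs.
CIF value = EXW price + inland to port + export clearance + origin terminal + freight + insurance = 95013.00 + 1738.29 + 178.31 + 232.15 + 3925.17 + 427.37 = 101514.29
Ad valorem component: 101514.29 × 16.2% = 16445.31
Specific component: 918 × 0.42 = 385.56
Import duty = 16445.31 + 385.56 = 16830.87
Buyer bears: inland to port 1738.29 + export clearance 178.31 + origin terminal 232.15 + freight 3925.17 + insurance 427.37 + brokerage 451.10 + delivery 195.40 + duty 16830.87 = 23978.66
Landed cost = invoice 95013.00 + 23978.66 = 118991.66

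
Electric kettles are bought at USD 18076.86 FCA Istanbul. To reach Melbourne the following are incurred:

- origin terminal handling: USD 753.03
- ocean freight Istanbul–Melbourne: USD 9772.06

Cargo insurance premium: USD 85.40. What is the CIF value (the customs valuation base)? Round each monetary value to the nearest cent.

CIF = FCA price + pre-shipment costs + freight + insurance
CIF = 18076.86 + 753.03 + 9772.06 + 85.40 = 28687.35

CIF value: USD 28687.35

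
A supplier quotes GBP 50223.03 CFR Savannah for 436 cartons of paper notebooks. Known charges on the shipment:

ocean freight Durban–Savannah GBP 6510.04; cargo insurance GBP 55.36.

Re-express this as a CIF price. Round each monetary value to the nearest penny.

Not relevant to the conversion: freight — on the seller under both CFR and CIF; already in the CFR price and stays in the CIF price.
From CFR to CIF, the seller additionally bears: insurance.
CIF price = 50223.03 + 55.36 = 50278.39

CIF price: GBP 50278.39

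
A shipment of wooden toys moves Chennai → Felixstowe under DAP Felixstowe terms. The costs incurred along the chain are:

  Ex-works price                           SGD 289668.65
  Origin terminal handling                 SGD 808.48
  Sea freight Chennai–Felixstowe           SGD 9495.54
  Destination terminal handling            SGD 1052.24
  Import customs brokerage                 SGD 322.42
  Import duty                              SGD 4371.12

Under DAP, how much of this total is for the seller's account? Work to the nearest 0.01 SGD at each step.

DAP: the seller bears all costs to the named destination except import duty and clearance.
Seller's account: goods 289668.65 + origin terminal 808.48 + freight 9495.54 + destination terminal 1052.24 = 301024.91
Buyer's account: brokerage 322.42 + duty 4371.12 = 4693.54

Seller's account: SGD 301024.91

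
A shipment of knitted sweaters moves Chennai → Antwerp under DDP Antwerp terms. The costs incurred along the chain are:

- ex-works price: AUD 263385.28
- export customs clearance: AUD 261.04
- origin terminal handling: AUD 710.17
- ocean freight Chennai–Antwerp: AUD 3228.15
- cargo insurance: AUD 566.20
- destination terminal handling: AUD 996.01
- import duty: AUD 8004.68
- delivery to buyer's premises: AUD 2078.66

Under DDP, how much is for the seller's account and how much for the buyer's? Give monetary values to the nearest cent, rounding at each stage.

DDP: the seller bears all costs including import duty.
Seller's account: goods 263385.28 + export clearance 261.04 + origin terminal 710.17 + freight 3228.15 + insurance 566.20 + destination terminal 996.01 + duty 8004.68 + delivery 2078.66 = 279230.19
Buyer's account: 0.00

Seller: AUD 279230.19; buyer: AUD 0.00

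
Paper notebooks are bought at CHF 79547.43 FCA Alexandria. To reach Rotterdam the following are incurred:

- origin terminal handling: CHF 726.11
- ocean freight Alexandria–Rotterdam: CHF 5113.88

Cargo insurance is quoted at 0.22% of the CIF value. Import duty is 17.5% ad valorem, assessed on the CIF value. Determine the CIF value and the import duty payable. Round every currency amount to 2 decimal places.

CIF value: CHF 85575.69; import duty: CHF 14975.75

Let C be the CIF value. C = FCA price + pre-shipment costs + freight + 0.22% × C
C − 0.22% × C = 79547.43 + 726.11 + 5113.88
0.9978 × C = 85387.42
C = 85387.42 / 0.9978 = 85575.69
Insurance premium = 0.22% × 85575.69 = 188.27
Import duty = 85575.69 × 17.5% = 14975.75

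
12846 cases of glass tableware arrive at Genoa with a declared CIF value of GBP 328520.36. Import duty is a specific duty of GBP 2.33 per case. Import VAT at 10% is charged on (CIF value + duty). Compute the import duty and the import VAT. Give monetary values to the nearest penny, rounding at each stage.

Import duty = 12846 × 2.33 = 29931.18
VAT base = CIF + duty = 328520.36 + 29931.18 = 358451.54
Import VAT = 358451.54 × 10% = 35845.15

Import duty: GBP 29931.18; import VAT: GBP 35845.15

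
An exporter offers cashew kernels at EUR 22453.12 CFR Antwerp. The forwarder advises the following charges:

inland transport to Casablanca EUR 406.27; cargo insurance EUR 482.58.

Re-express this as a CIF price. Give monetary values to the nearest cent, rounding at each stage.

CIF price: EUR 22935.70

Not relevant to the conversion: inland to port — on the seller under both CFR and CIF; already in the CFR price and stays in the CIF price.
From CFR to CIF, the seller additionally bears: insurance.
CIF price = 22453.12 + 482.58 = 22935.70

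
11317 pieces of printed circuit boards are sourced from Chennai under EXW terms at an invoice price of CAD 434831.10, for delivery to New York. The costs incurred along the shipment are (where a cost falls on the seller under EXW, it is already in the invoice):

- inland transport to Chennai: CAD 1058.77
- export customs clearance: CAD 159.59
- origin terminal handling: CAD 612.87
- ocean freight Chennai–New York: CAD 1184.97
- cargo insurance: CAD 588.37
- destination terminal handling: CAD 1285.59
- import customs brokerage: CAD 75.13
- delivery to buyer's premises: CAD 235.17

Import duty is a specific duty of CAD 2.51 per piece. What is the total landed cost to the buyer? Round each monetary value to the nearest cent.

EXW: the seller makes goods available at their premises; the buyer bears all onward costs.
CIF value = EXW price + inland to port + export clearance + origin terminal + freight + insurance = 434831.10 + 1058.77 + 159.59 + 612.87 + 1184.97 + 588.37 = 438435.67
Import duty = 11317 × 2.51 = 28405.67
Buyer bears: inland to port 1058.77 + export clearance 159.59 + origin terminal 612.87 + freight 1184.97 + insurance 588.37 + destination terminal 1285.59 + brokerage 75.13 + delivery 235.17 + duty 28405.67 = 33606.13
Landed cost = invoice 434831.10 + 33606.13 = 468437.23

Total landed cost: CAD 468437.23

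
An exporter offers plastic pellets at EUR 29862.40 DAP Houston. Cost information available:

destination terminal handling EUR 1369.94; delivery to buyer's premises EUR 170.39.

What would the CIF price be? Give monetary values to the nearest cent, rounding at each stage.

From DAP to CIF, the seller no longer bears: destination terminal, delivery.
CIF price = 29862.40 − 1369.94 − 170.39 = 28322.07

CIF price: EUR 28322.07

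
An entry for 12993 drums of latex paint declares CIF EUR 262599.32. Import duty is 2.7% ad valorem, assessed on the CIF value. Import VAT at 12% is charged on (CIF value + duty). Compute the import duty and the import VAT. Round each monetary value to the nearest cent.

Import duty: EUR 7090.18; import VAT: EUR 32362.74

Import duty = 262599.32 × 2.7% = 7090.18
VAT base = CIF + duty = 262599.32 + 7090.18 = 269689.50
Import VAT = 269689.50 × 12% = 32362.74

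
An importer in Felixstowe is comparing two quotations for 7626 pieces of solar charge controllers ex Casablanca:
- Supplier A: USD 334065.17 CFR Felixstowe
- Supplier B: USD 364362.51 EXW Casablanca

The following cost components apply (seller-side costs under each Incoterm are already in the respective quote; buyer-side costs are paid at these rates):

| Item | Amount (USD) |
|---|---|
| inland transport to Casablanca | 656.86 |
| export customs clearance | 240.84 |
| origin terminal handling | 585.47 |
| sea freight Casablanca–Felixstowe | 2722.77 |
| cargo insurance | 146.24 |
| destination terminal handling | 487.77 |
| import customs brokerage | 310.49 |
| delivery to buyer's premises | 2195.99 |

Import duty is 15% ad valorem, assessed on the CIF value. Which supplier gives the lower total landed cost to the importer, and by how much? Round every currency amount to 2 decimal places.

Supplier A is cheaper by USD 39678.77

Supplier A (CFR):
CIF value = CFR price + insurance = 334065.17 + 146.24 = 334211.41
Import duty = 334211.41 × 15% = 50131.71
Buyer bears (A): 146.24 + 487.77 + 310.49 + 2195.99 = 3140.49
Landed cost (A) = invoice 334065.17 + 3140.49 + duty 50131.71 = 387337.37
Supplier B (EXW):
CIF value = EXW price + inland to port + export clearance + origin terminal + freight + insurance = 364362.51 + 656.86 + 240.84 + 585.47 + 2722.77 + 146.24 = 368714.69
Import duty = 368714.69 × 15% = 55307.20
Buyer bears (B): 656.86 + 240.84 + 585.47 + 2722.77 + 146.24 + 487.77 + 310.49 + 2195.99 = 7346.43
Landed cost (B) = invoice 364362.51 + 7346.43 + duty 55307.20 = 427016.14
Difference = |387337.37 − 427016.14| = 39678.77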